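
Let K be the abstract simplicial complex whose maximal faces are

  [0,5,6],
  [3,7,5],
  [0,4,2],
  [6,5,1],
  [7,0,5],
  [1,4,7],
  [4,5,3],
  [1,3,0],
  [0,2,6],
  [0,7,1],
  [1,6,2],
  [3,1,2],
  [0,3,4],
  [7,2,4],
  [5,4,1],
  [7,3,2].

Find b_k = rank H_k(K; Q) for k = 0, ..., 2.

b_0 = 1, b_1 = 2, b_2 = 1.

Take the total order 0 < 1 < 2 < 3 < 4 < 5 < 6 < 7 on the vertex set. Then K (dimension 2) consists of the simplices:

  0-simplices (8): [0], [1], [2], [3], [4], [5], [6], [7]
  1-simplices (24): (24 of them)
  2-simplices (16): [0,1,3], [0,1,7], [0,2,4], [0,2,6], [0,3,4], [0,5,6], [0,5,7], [1,2,3], [1,2,6], [1,4,5], [1,4,7], [1,5,6], [2,3,7], [2,4,7], [3,4,5], [3,5,7]

giving chain groups C_0 ≅ Z^8, C_1 ≅ Z^24, C_2 ≅ Z^16.

Boundary ∂_1: C_1 → C_0 maps an edge to its endpoints' difference, ∂[p,q] = q − p.
The 8×24 boundary matrix has rank 7 and Smith normal form diag(1,1,1,1,1,1,1).

∂_2: C_2 → C_1 maps a triangle to the signed sum of its edges. For instance
  ∂[1,2,6] = [2,6] − [1,6] + [1,2],
  ∂[0,1,3] = [1,3] − [0,3] + [0,1].
The resulting 24×16 matrix has rank 15, and its Smith normal form has invariant factors (1,1,1,1,1,1,1,1,1,1,1,1,1,1,1).

Computing H_k = (kernel of ∂_k) / (image of ∂_{k+1}):

  H_0: rank C_0 − rank ∂_1 = 8 − 7 = 1, and the invariant factors of ∂_1 are all 1, so H_0 = Z.
  H_1: rank ker ∂_1 − rank ∂_2 = (24 − 7) − 15 = 2, and the invariant factors of ∂_2 are all 1, so H_1 = Z^2.
  H_2: rank ker ∂_2 − rank ∂_3 = (16 − 15) − 0 = 1, and there is no ∂_3, so H_2 = Z.

As a check, the Euler characteristic is 8 − 24 + 16 = 0, which agrees with 1 − 2 + 1 = 0.
(K is a triangulation of the torus T^2.)

Hence the Betti numbers are b_0 = 1, b_1 = 2, b_2 = 1.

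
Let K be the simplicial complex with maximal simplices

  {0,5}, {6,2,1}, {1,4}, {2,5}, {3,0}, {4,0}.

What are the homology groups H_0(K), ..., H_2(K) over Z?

K has 7 vertices, 8 edges, 1 triangle.
rank ∂_0 = 0, rank ∂_1 = 6 ⇒ b_0 = 7 − 0 − 6 = 1; all invariant factors of ∂_1 are 1 so no torsion. So H_0 ≅ Z.
rank ∂_1 = 6, rank ∂_2 = 1 ⇒ b_1 = 8 − 6 − 1 = 1; all invariant factors of ∂_2 are 1 so no torsion. So H_1 ≅ Z.
rank ∂_2 = 1, rank ∂_3 = 0 ⇒ b_2 = 1 − 1 − 0 = 0. So H_2 ≅ 0.

H_0 = Z,  H_1 = Z,  H_2 = 0.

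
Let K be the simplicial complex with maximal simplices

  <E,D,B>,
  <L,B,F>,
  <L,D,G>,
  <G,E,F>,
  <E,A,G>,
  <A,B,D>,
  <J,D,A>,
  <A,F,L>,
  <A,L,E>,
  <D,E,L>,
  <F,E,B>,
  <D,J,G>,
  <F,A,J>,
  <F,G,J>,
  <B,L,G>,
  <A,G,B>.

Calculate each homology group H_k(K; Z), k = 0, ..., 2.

We work with the vertex ordering A < B < D < E < F < G < J < L. The simplices of K, each written with vertices in increasing order, are:

  0-simplices (8): A, B, D, E, F, G, J, L
  1-simplices (24): AB, AD, AE, AF, AG, AJ, AL, BD, BE, BF, BG, BL, DE, DG, DJ, DL, EF, EG, EL, FG, FJ, FL, GJ, GL
  2-simplices (16): ABD, ABG, ADJ, AEG, AEL, AFJ, AFL, BDE, BEF, BFL, BGL, DEL, DGJ, DGL, EFG, FGJ

Hence C_0 ≅ Z^8, C_1 ≅ Z^24, C_2 ≅ Z^16.

The boundary map ∂_1: C_1 → C_0 sends each edge [p,q] (with p < q) to q − p.
As a 8×24 matrix over Z this has rank 7, with invariant factors (1,1,1,1,1,1,1).

∂_2: C_2 → C_1 acts by ∂[p,q,r] = [q,r] − [p,r] + [p,q]. For instance
  ∂DGJ = GJ − DJ + DG,
  ∂BEF = EF − BF + BE.
The resulting 24×16 matrix has rank 15, and its Smith normal form has invariant factors (1,1,1,1,1,1,1,1,1,1,1,1,1,1,1).

Reading off H_k = ker ∂_k / im ∂_{k+1}:

  H_0: rank C_0 − rank ∂_1 = 8 − 7 = 1, and the invariant factors of ∂_1 are all 1, so H_0 = Z.
  H_1: rank ker ∂_1 − rank ∂_2 = (24 − 7) − 15 = 2, and the invariant factors of ∂_2 are all 1, so H_1 = Z^2.
  H_2: rank ker ∂_2 − rank ∂_3 = (16 − 15) − 0 = 1, and there is no ∂_3, so H_2 = Z.

(K is a triangulation of the torus T^2.)

H_0 = Z,  H_1 = Z^2,  H_2 = Z.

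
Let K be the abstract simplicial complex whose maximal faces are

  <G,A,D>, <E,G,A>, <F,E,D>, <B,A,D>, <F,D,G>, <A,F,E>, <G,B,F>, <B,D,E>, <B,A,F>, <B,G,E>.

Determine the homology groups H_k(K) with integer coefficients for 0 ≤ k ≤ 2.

H_0 = Z,  H_1 = Z/2,  H_2 = 0.

Order the vertices as A < B < D < E < F < G. Listing each simplex with vertices in this order, K has dimension 2 with simplices:

  0-simplices (6): A, B, D, E, F, G
  1-simplices (15): AB, AD, AE, AF, AG, BD, BE, BF, BG, DE, DF, DG, EF, EG, FG
  2-simplices (10): ABD, ABF, ADG, AEF, AEG, BDE, BEG, BFG, DEF, DFG

so the chain groups are C_0 ≅ Z^6, C_1 ≅ Z^15, C_2 ≅ Z^10.

∂_1: C_1 → C_0 sends each edge [p,q] (with p < q) to q − p.
The resulting 6×15 matrix has rank 5, and its Smith normal form has invariant factors (1,1,1,1,1).

The boundary map ∂_2: C_2 → C_1 sends each 2-simplex [p,q,r] to [q,r] − [p,r] + [p,q]. For instance
  ∂AEG = EG − AG + AE,
  ∂ABF = BF − AF + AB.
This gives a 15×10 integer matrix of rank 10; reducing to Smith normal form yields diagonal entries (1,1,1,1,1,1,1,1,1,2).

Now H_k = ker ∂_k / im ∂_{k+1}, so:

  H_0: rank C_0 − rank ∂_1 = 6 − 5 = 1, and the invariant factors of ∂_1 are all 1, so H_0 ≅ Z.
  H_1: rank ker ∂_1 − rank ∂_2 = (15 − 5) − 10 = 0, and ∂_2 has invariant factor 2 > 1, so H_1 ≅ Z/2.
  H_2: rank ker ∂_2 − rank ∂_3 = (10 − 10) − 0 = 0, and there is no ∂_3, so H_2 ≅ 0.

As a check, the Euler characteristic is 6 − 15 + 10 = 1, which agrees with 1 − 0 + 0 = 1.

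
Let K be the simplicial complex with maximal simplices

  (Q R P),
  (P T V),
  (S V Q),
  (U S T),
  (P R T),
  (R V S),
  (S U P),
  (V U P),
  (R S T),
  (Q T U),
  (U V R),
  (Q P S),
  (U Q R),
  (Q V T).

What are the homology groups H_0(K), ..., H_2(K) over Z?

H_0 ≅ Z,  H_1 ≅ Z^2,  H_2 ≅ Z.

We work with the vertex ordering P < Q < R < S < T < U < V. The simplices of K, each written with vertices in increasing order, are:

  0-simplices (7): P, Q, R, S, T, U, V
  1-simplices (21): PQ, PR, PS, PT, PU, PV, QR, QS, QT, QU, QV, RS, RT, RU, RV, ST, SU, SV, TU, TV, UV
  2-simplices (14): PQR, PQS, PRT, PSU, PTV, PUV, QRU, QSV, QTU, QTV, RST, RSV, RUV, STU

Hence C_0 ≅ Z^7, C_1 ≅ Z^21, C_2 ≅ Z^14.

Boundary ∂_1: C_1 → C_0 sends each edge [p,q] (with p < q) to q − p. For instance
  ∂UV = V − U.
The resulting 7×21 matrix has rank 6, and its Smith normal form has invariant factors (1,1,1,1,1,1).

∂_2: C_2 → C_1 sends each 2-simplex [p,q,r] to [q,r] − [p,r] + [p,q]. For instance
  ∂PRT = RT − PT + PR,
  ∂PQS = QS − PS + PQ.
The 21×14 boundary matrix has rank 13 and Smith normal form diag(1,1,1,1,1,1,1,1,1,1,1,1,1).

Reading off H_k = ker ∂_k / im ∂_{k+1}:

  H_0: rank C_0 − rank ∂_1 = 7 − 6 = 1, and the invariant factors of ∂_1 are all 1, so H_0 = Z.
  H_1: rank ker ∂_1 − rank ∂_2 = (21 − 6) − 13 = 2, and the invariant factors of ∂_2 are all 1, so H_1 = Z^2.
  H_2: rank ker ∂_2 − rank ∂_3 = (14 − 13) − 0 = 1, and there is no ∂_3, so H_2 = Z.

As a check, the Euler characteristic is 7 − 21 + 14 = 0, which agrees with 1 − 2 + 1 = 0.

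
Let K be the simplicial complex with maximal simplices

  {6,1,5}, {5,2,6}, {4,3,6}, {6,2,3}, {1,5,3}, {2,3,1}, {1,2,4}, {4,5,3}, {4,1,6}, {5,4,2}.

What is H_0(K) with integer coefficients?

Fix the vertex order 1 < 2 < 3 < 4 < 5 < 6 and write every simplex with vertices in increasing order. Then dim K = 2 and the simplices of K are:

  0-simplices (6): [1], [2], [3], [4], [5], [6]
  1-simplices (15): [1,2], [1,3], [1,4], [1,5], [1,6], [2,3], [2,4], [2,5], [2,6], [3,4], [3,5], [3,6], [4,5], [4,6], [5,6]
  2-simplices (10): [1,2,3], [1,2,4], [1,3,5], [1,4,6], [1,5,6], [2,3,6], [2,4,5], [2,5,6], [3,4,5], [3,4,6]

Hence C_0 ≅ Z^6, C_1 ≅ Z^15, C_2 ≅ Z^10.

The boundary map ∂_1: C_1 → C_0 is given by ∂[p,q] = [q] − [p]. For instance
  ∂[2,6] = [6] − [2].
As a 6×15 matrix over Z this has rank 5, with invariant factors (1,1,1,1,1).

∂_2: C_2 → C_1 sends each 2-simplex [p,q,r] to [q,r] − [p,r] + [p,q]. For instance
  ∂[2,5,6] = [5,6] − [2,6] + [2,5],
  ∂[1,2,4] = [2,4] − [1,4] + [1,2].
This gives a 15×10 integer matrix of rank 10; reducing to Smith normal form yields diagonal entries (1,1,1,1,1,1,1,1,1,2).

Computing H_k = (kernel of ∂_k) / (image of ∂_{k+1}):

  H_0: rank C_0 − rank ∂_1 = 6 − 5 = 1, and the invariant factors of ∂_1 are all 1, so H_0 = Z.

(K is a triangulation of the real projective plane RP^2.)

H_0 ≅ Z.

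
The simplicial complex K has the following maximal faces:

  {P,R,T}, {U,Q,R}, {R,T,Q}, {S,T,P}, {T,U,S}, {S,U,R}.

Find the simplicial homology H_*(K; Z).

Take the total order P < Q < R < S < T < U on the vertex set. Then K (dimension 2) consists of the simplices:

  0-simplices (6): P, Q, R, S, T, U
  1-simplices (12): PR, PS, PT, QR, QT, QU, RS, RT, RU, ST, SU, TU
  2-simplices (6): PRT, PST, QRT, QRU, RSU, STU

giving chain groups C_0 ≅ Z^6, C_1 ≅ Z^12, C_2 ≅ Z^6.

∂_1: C_1 → C_0 sends each edge [p,q] (with p < q) to q − p. For instance
  ∂PR = R − P.
The 6×12 boundary matrix has rank 5 and Smith normal form diag(1,1,1,1,1).

∂_2: C_2 → C_1 maps a triangle to the signed sum of its edges. For instance
  ∂RSU = SU − RU + RS,
  ∂PST = ST − PT + PS.
The resulting 12×6 matrix has rank 6, and its Smith normal form has invariant factors (1,1,1,1,1,1).

Computing H_k = (kernel of ∂_k) / (image of ∂_{k+1}):

  H_0: rank C_0 − rank ∂_1 = 6 − 5 = 1, and the invariant factors of ∂_1 are all 1, so H_0 ≅ Z.
  H_1: rank ker ∂_1 − rank ∂_2 = (12 − 5) − 6 = 1, and the invariant factors of ∂_2 are all 1, so H_1 ≅ Z.
  H_2: rank ker ∂_2 − rank ∂_3 = (6 − 6) − 0 = 0, and there is no ∂_3, so H_2 ≅ 0.

H_0 ≅ Z,  H_1 ≅ Z,  H_2 = 0.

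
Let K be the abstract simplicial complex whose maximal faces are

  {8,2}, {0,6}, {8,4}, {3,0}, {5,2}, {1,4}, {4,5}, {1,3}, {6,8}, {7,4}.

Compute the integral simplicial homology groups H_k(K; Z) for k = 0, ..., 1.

Order the vertices as 0 < 1 < 2 < 3 < 4 < 5 < 6 < 7 < 8. Listing each simplex with vertices in this order, K has dimension 1 with simplices:

  0-simplices (9): [0], [1], [2], [3], [4], [5], [6], [7], [8]
  1-simplices (10): [0,3], [0,6], [1,3], [1,4], [2,5], [2,8], [4,5], [4,7], [4,8], [6,8]

giving chain groups C_0 ≅ Z^9, C_1 ≅ Z^10.

The boundary map ∂_1: C_1 → C_0 maps an edge to its endpoints' difference, ∂[p,q] = q − p. For instance
  ∂[4,5] = [5] − [4].
This gives a 9×10 integer matrix of rank 8; reducing to Smith normal form yields diagonal entries (1,1,1,1,1,1,1,1).

From H_k ≅ ker(∂_k) / im(∂_{k+1}) we obtain:

  H_0: rank C_0 − rank ∂_1 = 9 − 8 = 1, and the invariant factors of ∂_1 are all 1, so H_0 ≅ Z.
  H_1: rank ker ∂_1 − rank ∂_2 = (10 − 8) − 0 = 2, and there is no ∂_2, so H_1 ≅ Z^2.

H_0 = Z,  H_1 = Z^2.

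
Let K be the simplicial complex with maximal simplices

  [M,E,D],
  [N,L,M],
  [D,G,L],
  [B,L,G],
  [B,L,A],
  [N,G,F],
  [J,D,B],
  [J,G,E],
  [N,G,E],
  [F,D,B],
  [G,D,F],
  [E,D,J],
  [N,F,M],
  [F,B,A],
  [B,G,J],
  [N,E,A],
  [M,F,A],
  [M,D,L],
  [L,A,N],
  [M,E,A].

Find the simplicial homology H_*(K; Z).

H_0 ≅ Z,  H_1 ≅ Z ⊕ Z/2,  H_2 = 0.

Fix the vertex order A < B < D < E < F < G < J < L < M < N and write every simplex with vertices in increasing order. Then dim K = 2 and the simplices of K are:

  0-simplices (10): A, B, D, E, F, G, J, L, M, N
  1-simplices (30): AB, AE, AF, AL, AM, AN, BD, BF, BG, BJ, BL, DE, DF, DG, DJ, DL, DM, EG, EJ, EM, EN, FG, FM, FN, GJ, GL, GN, LM, LN, MN
  2-simplices (20): ABF, ABL, AEM, AEN, AFM, ALN, BDF, BDJ, BGJ, BGL, DEJ, DEM, DFG, DGL, DLM, EGJ, EGN, FGN, FMN, LMN

Hence C_0 ≅ Z^10, C_1 ≅ Z^30, C_2 ≅ Z^20.

Boundary ∂_1: C_1 → C_0 sends each edge [p,q] (with p < q) to q − p.
The resulting 10×30 matrix has rank 9, and its Smith normal form has invariant factors (1,1,1,1,1,1,1,1,1).

Boundary ∂_2: C_2 → C_1 acts by ∂[p,q,r] = [q,r] − [p,r] + [p,q]. For instance
  ∂FMN = MN − FN + FM,
  ∂EGN = GN − EN + EG.
The 30×20 boundary matrix has rank 20 and Smith normal form diag(1,1,1,1,1,1,1,1,1,1,1,1,1,1,1,1,1,1,1,2).

Reading off H_k = ker ∂_k / im ∂_{k+1}:

  H_0: rank C_0 − rank ∂_1 = 10 − 9 = 1, and the invariant factors of ∂_1 are all 1, so H_0 = Z.
  H_1: rank ker ∂_1 − rank ∂_2 = (30 − 9) − 20 = 1, and ∂_2 has invariant factor 2 > 1, so H_1 = Z ⊕ Z/2.
  H_2: rank ker ∂_2 − rank ∂_3 = (20 − 20) − 0 = 0, and there is no ∂_3, so H_2 = 0.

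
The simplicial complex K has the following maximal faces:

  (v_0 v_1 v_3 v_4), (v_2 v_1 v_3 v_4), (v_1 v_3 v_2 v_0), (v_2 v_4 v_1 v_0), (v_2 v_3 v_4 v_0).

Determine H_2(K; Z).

We work with the vertex ordering v_0 < v_1 < v_2 < v_3 < v_4. The simplices of K, each written with vertices in increasing order, are:

  0-simplices (5): [v_0], [v_1], [v_2], [v_3], [v_4]
  1-simplices (10): [v_0,v_1], [v_0,v_2], [v_0,v_3], [v_0,v_4], [v_1,v_2], [v_1,v_3], [v_1,v_4], [v_2,v_3], [v_2,v_4], [v_3,v_4]
  2-simplices (10): [v_0,v_1,v_2], [v_0,v_1,v_3], [v_0,v_1,v_4], [v_0,v_2,v_3], [v_0,v_2,v_4], [v_0,v_3,v_4], [v_1,v_2,v_3], [v_1,v_2,v_4], [v_1,v_3,v_4], [v_2,v_3,v_4]
  3-simplices (5): [v_0,v_1,v_2,v_3], [v_0,v_1,v_2,v_4], [v_0,v_1,v_3,v_4], [v_0,v_2,v_3,v_4], [v_1,v_2,v_3,v_4]

giving chain groups C_0 ≅ Z^5, C_1 ≅ Z^10, C_2 ≅ Z^10, C_3 ≅ Z^5.

The boundary map ∂_1: C_1 → C_0 is given by ∂[p,q] = [q] − [p].
The resulting 5×10 matrix has rank 4, and its Smith normal form has invariant factors (1,1,1,1).

Boundary ∂_2: C_2 → C_1 sends each 2-simplex [p,q,r] to [q,r] − [p,r] + [p,q]. For instance
  ∂[v_0,v_3,v_4] = [v_3,v_4] − [v_0,v_4] + [v_0,v_3],
  ∂[v_0,v_1,v_2] = [v_1,v_2] − [v_0,v_2] + [v_0,v_1].
The resulting 10×10 matrix has rank 6, and its Smith normal form has invariant factors (1,1,1,1,1,1).

∂_3: C_3 → C_2 sends each 3-simplex σ to the alternating sum Σ_i (−1)^i (σ with its i-th vertex removed). For instance
  ∂[v_1,v_2,v_3,v_4] = [v_2,v_3,v_4] − [v_1,v_3,v_4] + [v_1,v_2,v_4] − [v_1,v_2,v_3],
  ∂[v_0,v_1,v_2,v_4] = [v_1,v_2,v_4] − [v_0,v_2,v_4] + [v_0,v_1,v_4] − [v_0,v_1,v_2].
The 10×5 boundary matrix has rank 4 and Smith normal form diag(1,1,1,1).

Now H_k = ker ∂_k / im ∂_{k+1}, so:

  H_2: rank ker ∂_2 − rank ∂_3 = (10 − 6) − 4 = 0, and the invariant factors of ∂_3 are all 1, so H_2 ≅ 0.

H_2 = 0.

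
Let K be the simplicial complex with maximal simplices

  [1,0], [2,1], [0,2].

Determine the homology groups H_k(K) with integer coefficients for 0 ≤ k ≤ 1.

Take the total order 0 < 1 < 2 on the vertex set. Then K (dimension 1) consists of the simplices:

  0-simplices (3): [0], [1], [2]
  1-simplices (3): [0,1], [0,2], [1,2]

so the chain groups are C_0 ≅ Z^3, C_1 ≅ Z^3.

The boundary map ∂_1: C_1 → C_0 maps an edge to its endpoints' difference, ∂[p,q] = q − p.
The 3×3 boundary matrix has rank 2 and Smith normal form diag(1,1).

Reading off H_k = ker ∂_k / im ∂_{k+1}:

  H_0: rank C_0 − rank ∂_1 = 3 − 2 = 1, and the invariant factors of ∂_1 are all 1, so H_0 ≅ Z.
  H_1: rank ker ∂_1 − rank ∂_2 = (3 − 2) − 0 = 1, and there is no ∂_2, so H_1 ≅ Z.

As a check, the Euler characteristic is 3 − 3 = 0, which agrees with 1 − 1 = 0.
(K is a triangulation of the circle S^1.)

H_0 ≅ Z,  H_1 ≅ Z.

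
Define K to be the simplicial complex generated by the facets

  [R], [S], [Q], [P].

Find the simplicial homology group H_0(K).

Fix the vertex order P < Q < R < S and write every simplex with vertices in increasing order. Then dim K = 0 and the simplices of K are:

  0-simplices (4): P, Q, R, S

so the chain groups are C_0 ≅ Z^4.

Reading off H_k = ker ∂_k / im ∂_{k+1}:

  H_0: rank C_0 − rank ∂_1 = 4 − 0 = 4, and there is no ∂_1, so H_0 ≅ Z^4.

H_0 = Z^4.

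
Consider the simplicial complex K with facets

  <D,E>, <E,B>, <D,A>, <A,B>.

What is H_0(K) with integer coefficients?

Fix the vertex order A < B < D < E and write every simplex with vertices in increasing order. Then dim K = 1 and the simplices of K are:

  0-simplices (4): A, B, D, E
  1-simplices (4): AB, AD, BE, DE

Hence C_0 ≅ Z^4, C_1 ≅ Z^4.

The boundary map ∂_1: C_1 → C_0 maps an edge to its endpoints' difference, ∂[p,q] = q − p. For instance
  ∂AD = D − A.
The resulting 4×4 matrix has rank 3, and its Smith normal form has invariant factors (1,1,1).

Computing H_k = (kernel of ∂_k) / (image of ∂_{k+1}):

  H_0: rank C_0 − rank ∂_1 = 4 − 3 = 1, and the invariant factors of ∂_1 are all 1, so H_0 = Z.

(K is a triangulation of the circle S^1.)

H_0 = Z.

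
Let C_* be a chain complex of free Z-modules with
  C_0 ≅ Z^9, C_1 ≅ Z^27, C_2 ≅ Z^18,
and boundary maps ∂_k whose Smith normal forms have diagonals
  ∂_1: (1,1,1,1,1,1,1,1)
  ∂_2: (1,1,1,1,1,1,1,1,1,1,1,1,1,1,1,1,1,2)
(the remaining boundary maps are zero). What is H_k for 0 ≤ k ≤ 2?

H_0: b_0 = 9 − 0 − 8 = 1; torsion from ∂_1 factors > 1: none. So H_0 ≅ Z.
H_1: b_1 = 27 − 8 − 18 = 1; torsion from ∂_2 factors > 1: [2]. So H_1 ≅ Z ⊕ Z_2.
H_2: b_2 = 18 − 18 − 0 = 0; torsion from ∂_3 factors > 1: none. So H_2 ≅ 0.

H_0 ≅ Z,  H_1 ≅ Z ⊕ Z_2,  H_2 = 0.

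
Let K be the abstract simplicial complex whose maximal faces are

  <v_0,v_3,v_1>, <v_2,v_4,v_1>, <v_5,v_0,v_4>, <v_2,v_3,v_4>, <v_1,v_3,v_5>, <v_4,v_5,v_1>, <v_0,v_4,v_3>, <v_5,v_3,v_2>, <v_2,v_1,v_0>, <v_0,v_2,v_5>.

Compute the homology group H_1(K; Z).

H_1 ≅ Z_2.

We work with the vertex ordering v_0 < v_1 < v_2 < v_3 < v_4 < v_5. The simplices of K, each written with vertices in increasing order, are:

  0-simplices (6): [v_0], [v_1], [v_2], [v_3], [v_4], [v_5]
  1-simplices (15): (15 of them)
  2-simplices (10): [v_0,v_1,v_2], [v_0,v_1,v_3], [v_0,v_2,v_5], [v_0,v_3,v_4], [v_0,v_4,v_5], [v_1,v_2,v_4], [v_1,v_3,v_5], [v_1,v_4,v_5], [v_2,v_3,v_4], [v_2,v_3,v_5]

so the chain groups are C_0 ≅ Z^6, C_1 ≅ Z^15, C_2 ≅ Z^10.

The boundary map ∂_1: C_1 → C_0 is given by ∂[p,q] = [q] − [p].
The 6×15 boundary matrix has rank 5 and Smith normal form diag(1,1,1,1,1).

The boundary map ∂_2: C_2 → C_1 maps a triangle to the signed sum of its edges. For instance
  ∂[v_2,v_3,v_5] = [v_3,v_5] − [v_2,v_5] + [v_2,v_3],
  ∂[v_2,v_3,v_4] = [v_3,v_4] − [v_2,v_4] + [v_2,v_3].
This gives a 15×10 integer matrix of rank 10; reducing to Smith normal form yields diagonal entries (1,1,1,1,1,1,1,1,1,2).

Now H_k = ker ∂_k / im ∂_{k+1}, so:

  H_1: rank ker ∂_1 − rank ∂_2 = (15 − 5) − 10 = 0, and ∂_2 has invariant factor 2 > 1, so H_1 ≅ Z_2.

(K is a triangulation of the real projective plane RP^2.)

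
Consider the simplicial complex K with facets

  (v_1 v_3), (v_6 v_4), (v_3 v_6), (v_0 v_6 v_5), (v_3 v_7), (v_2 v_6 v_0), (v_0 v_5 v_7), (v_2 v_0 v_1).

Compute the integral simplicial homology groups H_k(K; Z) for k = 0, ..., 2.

H_0 ≅ Z,  H_1 ≅ Z^2,  H_2 = 0.

Order the vertices as v_0 < v_1 < v_2 < v_3 < v_4 < v_5 < v_6 < v_7. Listing each simplex with vertices in this order, K has dimension 2 with simplices:

  0-simplices (8): [v_0], [v_1], [v_2], [v_3], [v_4], [v_5], [v_6], [v_7]
  1-simplices (13): [v_0,v_1], [v_0,v_2], [v_0,v_5], [v_0,v_6], [v_0,v_7], [v_1,v_2], [v_1,v_3], [v_2,v_6], [v_3,v_6], [v_3,v_7], [v_4,v_6], [v_5,v_6], [v_5,v_7]
  2-simplices (4): [v_0,v_1,v_2], [v_0,v_2,v_6], [v_0,v_5,v_6], [v_0,v_5,v_7]

giving chain groups C_0 ≅ Z^8, C_1 ≅ Z^13, C_2 ≅ Z^4.

Boundary ∂_1: C_1 → C_0 maps an edge to its endpoints' difference, ∂[p,q] = q − p.
The 8×13 boundary matrix has rank 7 and Smith normal form diag(1,1,1,1,1,1,1).

Boundary ∂_2: C_2 → C_1 sends each 2-simplex [p,q,r] to [q,r] − [p,r] + [p,q]. For instance
  ∂[v_0,v_2,v_6] = [v_2,v_6] − [v_0,v_6] + [v_0,v_2],
  ∂[v_0,v_5,v_7] = [v_5,v_7] − [v_0,v_7] + [v_0,v_5].
This gives a 13×4 integer matrix of rank 4; reducing to Smith normal form yields diagonal entries (1,1,1,1).

From H_k ≅ ker(∂_k) / im(∂_{k+1}) we obtain:

  H_0: rank C_0 − rank ∂_1 = 8 − 7 = 1, and the invariant factors of ∂_1 are all 1, so H_0 = Z.
  H_1: rank ker ∂_1 − rank ∂_2 = (13 − 7) − 4 = 2, and the invariant factors of ∂_2 are all 1, so H_1 = Z^2.
  H_2: rank ker ∂_2 − rank ∂_3 = (4 − 4) − 0 = 0, and there is no ∂_3, so H_2 = 0.

As a check, the Euler characteristic is 8 − 13 + 4 = -1, which agrees with 1 − 2 + 0 = -1.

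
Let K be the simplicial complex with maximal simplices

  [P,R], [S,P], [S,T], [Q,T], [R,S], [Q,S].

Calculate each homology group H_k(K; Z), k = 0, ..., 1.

We work with the vertex ordering P < Q < R < S < T. The simplices of K, each written with vertices in increasing order, are:

  0-simplices (5): P, Q, R, S, T
  1-simplices (6): PR, PS, QS, QT, RS, ST

so the chain groups are C_0 ≅ Z^5, C_1 ≅ Z^6.

The boundary map ∂_1: C_1 → C_0 sends each edge [p,q] (with p < q) to q − p.
This gives a 5×6 integer matrix of rank 4; reducing to Smith normal form yields diagonal entries (1,1,1,1).

Computing H_k = (kernel of ∂_k) / (image of ∂_{k+1}):

  H_0: rank C_0 − rank ∂_1 = 5 − 4 = 1, and the invariant factors of ∂_1 are all 1, so H_0 ≅ Z.
  H_1: rank ker ∂_1 − rank ∂_2 = (6 − 4) − 0 = 2, and there is no ∂_2, so H_1 ≅ Z^2.

H_0 ≅ Z,  H_1 ≅ Z^2.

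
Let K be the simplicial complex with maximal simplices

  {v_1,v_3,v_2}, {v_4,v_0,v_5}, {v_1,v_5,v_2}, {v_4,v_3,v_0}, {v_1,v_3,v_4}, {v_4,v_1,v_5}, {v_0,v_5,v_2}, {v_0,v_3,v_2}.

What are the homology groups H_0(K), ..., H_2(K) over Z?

Fix the vertex order v_0 < v_1 < v_2 < v_3 < v_4 < v_5 and write every simplex with vertices in increasing order. Then dim K = 2 and the simplices of K are:

  0-simplices (6): [v_0], [v_1], [v_2], [v_3], [v_4], [v_5]
  1-simplices (12): [v_0,v_2], [v_0,v_3], [v_0,v_4], [v_0,v_5], [v_1,v_2], [v_1,v_3], [v_1,v_4], [v_1,v_5], [v_2,v_3], [v_2,v_5], [v_3,v_4], [v_4,v_5]
  2-simplices (8): [v_0,v_2,v_3], [v_0,v_2,v_5], [v_0,v_3,v_4], [v_0,v_4,v_5], [v_1,v_2,v_3], [v_1,v_2,v_5], [v_1,v_3,v_4], [v_1,v_4,v_5]

Hence C_0 ≅ Z^6, C_1 ≅ Z^12, C_2 ≅ Z^8.

The boundary map ∂_1: C_1 → C_0 maps an edge to its endpoints' difference, ∂[p,q] = q − p. For instance
  ∂[v_4,v_5] = [v_5] − [v_4].
This gives a 6×12 integer matrix of rank 5; reducing to Smith normal form yields diagonal entries (1,1,1,1,1).

∂_2: C_2 → C_1 sends each 2-simplex [p,q,r] to [q,r] − [p,r] + [p,q]. For instance
  ∂[v_1,v_2,v_3] = [v_2,v_3] − [v_1,v_3] + [v_1,v_2],
  ∂[v_0,v_3,v_4] = [v_3,v_4] − [v_0,v_4] + [v_0,v_3].
This gives a 12×8 integer matrix of rank 7; reducing to Smith normal form yields diagonal entries (1,1,1,1,1,1,1).

Now H_k = ker ∂_k / im ∂_{k+1}, so:

  H_0: rank C_0 − rank ∂_1 = 6 − 5 = 1, and the invariant factors of ∂_1 are all 1, so H_0 = Z.
  H_1: rank ker ∂_1 − rank ∂_2 = (12 − 5) − 7 = 0, and the invariant factors of ∂_2 are all 1, so H_1 = 0.
  H_2: rank ker ∂_2 − rank ∂_3 = (8 − 7) − 0 = 1, and there is no ∂_3, so H_2 = Z.

H_0 = Z,  H_1 = 0,  H_2 = Z.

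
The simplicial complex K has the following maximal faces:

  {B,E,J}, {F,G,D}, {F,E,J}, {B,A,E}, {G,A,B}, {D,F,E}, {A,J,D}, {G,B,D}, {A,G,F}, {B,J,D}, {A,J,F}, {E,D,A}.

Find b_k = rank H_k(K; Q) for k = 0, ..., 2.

b_0 = 1, b_1 = 0, b_2 = 0.

Order the vertices as A < B < D < E < F < G < J. Listing each simplex with vertices in this order, K has dimension 2 with simplices:

  0-simplices (7): A, B, D, E, F, G, J
  1-simplices (18): AB, AD, AE, AF, AG, AJ, BD, BE, BG, BJ, DE, DF, DG, DJ, EF, EJ, FG, FJ
  2-simplices (12): ABE, ABG, ADE, ADJ, AFG, AFJ, BDG, BDJ, BEJ, DEF, DFG, EFJ

Hence C_0 ≅ Z^7, C_1 ≅ Z^18, C_2 ≅ Z^12.

∂_1: C_1 → C_0 is given by ∂[p,q] = [q] − [p]. For instance
  ∂FG = G − F.
The resulting 7×18 matrix has rank 6, and its Smith normal form has invariant factors (1,1,1,1,1,1).

Boundary ∂_2: C_2 → C_1 maps a triangle to the signed sum of its edges. For instance
  ∂BDJ = DJ − BJ + BD,
  ∂DEF = EF − DF + DE.
As a 18×12 matrix over Z this has rank 12, with invariant factors (1,1,1,1,1,1,1,1,1,1,1,2).

Reading off H_k = ker ∂_k / im ∂_{k+1}:

  H_0: rank C_0 − rank ∂_1 = 7 − 6 = 1, and the invariant factors of ∂_1 are all 1, so H_0 ≅ Z.
  H_1: rank ker ∂_1 − rank ∂_2 = (18 − 6) − 12 = 0, and ∂_2 has invariant factor 2 > 1, so H_1 ≅ Z/2Z.
  H_2: rank ker ∂_2 − rank ∂_3 = (12 − 12) − 0 = 0, and there is no ∂_3, so H_2 ≅ 0.

Hence the Betti numbers are b_0 = 1, b_1 = 0, b_2 = 0.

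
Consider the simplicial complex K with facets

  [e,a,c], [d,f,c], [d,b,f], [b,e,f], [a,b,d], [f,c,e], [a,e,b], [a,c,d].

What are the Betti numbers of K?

K has 6 vertices, 12 edges, 8 triangles.
rank ∂_0 = 0, rank ∂_1 = 5 ⇒ b_0 = 6 − 0 − 5 = 1; all invariant factors of ∂_1 are 1 so no torsion. So H_0 ≅ Z.
rank ∂_1 = 5, rank ∂_2 = 7 ⇒ b_1 = 12 − 5 − 7 = 0; all invariant factors of ∂_2 are 1 so no torsion. So H_1 ≅ 0.
rank ∂_2 = 7, rank ∂_3 = 0 ⇒ b_2 = 8 − 7 − 0 = 1. So H_2 ≅ Z.

b_0 = 1, b_1 = 0, b_2 = 1.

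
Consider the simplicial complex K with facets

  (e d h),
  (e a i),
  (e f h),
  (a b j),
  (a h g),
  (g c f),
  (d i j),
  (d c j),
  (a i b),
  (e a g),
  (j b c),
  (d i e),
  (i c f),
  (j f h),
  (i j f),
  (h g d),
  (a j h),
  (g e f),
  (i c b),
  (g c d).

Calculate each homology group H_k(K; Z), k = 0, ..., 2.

Take the total order a < b < c < d < e < f < g < h < i < j on the vertex set. Then K (dimension 2) consists of the simplices:

  0-simplices (10): a, b, c, d, e, f, g, h, i, j
  1-simplices (30): ab, ae, ag, ah, ai, aj, bc, bi, bj, cd, cf, cg, ci, cj, de, dg, dh, di, dj, ef, eg, eh, ei, fg, fh, fi, fj, gh, hj, ij
  2-simplices (20): abi, abj, aeg, aei, agh, ahj, bci, bcj, cdg, cdj, cfg, cfi, deh, dei, dgh, dij, efg, efh, fhj, fij

Hence C_0 ≅ Z^10, C_1 ≅ Z^30, C_2 ≅ Z^20.

The boundary map ∂_1: C_1 → C_0 maps an edge to its endpoints' difference, ∂[p,q] = q − p. For instance
  ∂ah = h − a.
As a 10×30 matrix over Z this has rank 9, with invariant factors (1,1,1,1,1,1,1,1,1).

Boundary ∂_2: C_2 → C_1 acts by ∂[p,q,r] = [q,r] − [p,r] + [p,q]. For instance
  ∂abj = bj − aj + ab,
  ∂cfg = fg − cg + cf.
This gives a 30×20 integer matrix of rank 20; reducing to Smith normal form yields diagonal entries (1,1,1,1,1,1,1,1,1,1,1,1,1,1,1,1,1,1,1,2).

From H_k ≅ ker(∂_k) / im(∂_{k+1}) we obtain:

  H_0: rank C_0 − rank ∂_1 = 10 − 9 = 1, and the invariant factors of ∂_1 are all 1, so H_0 ≅ Z.
  H_1: rank ker ∂_1 − rank ∂_2 = (30 − 9) − 20 = 1, and ∂_2 has invariant factor 2 > 1, so H_1 ≅ Z × Z/2.
  H_2: rank ker ∂_2 − rank ∂_3 = (20 − 20) − 0 = 0, and there is no ∂_3, so H_2 ≅ 0.

As a check, the Euler characteristic is 10 − 30 + 20 = 0, which agrees with 1 − 1 + 0 = 0.

H_0 ≅ Z,  H_1 ≅ Z × Z/2,  H_2 = 0.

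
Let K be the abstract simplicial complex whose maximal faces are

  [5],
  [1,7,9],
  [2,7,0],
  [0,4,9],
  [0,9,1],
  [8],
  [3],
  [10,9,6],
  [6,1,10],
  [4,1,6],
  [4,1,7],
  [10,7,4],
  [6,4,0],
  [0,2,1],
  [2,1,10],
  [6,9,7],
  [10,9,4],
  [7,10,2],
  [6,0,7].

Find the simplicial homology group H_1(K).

H_1 ≅ Z^2.

We work with the vertex ordering 0 < 1 < 2 < 3 < 4 < 5 < 6 < 7 < 8 < 9 < 10. The simplices of K, each written with vertices in increasing order, are:

  0-simplices (11): [0], [1], [2], [3], [4], [5], [6], [7], [8], [9], [10]
  1-simplices (24): (24 of them)
  2-simplices (16): [0,1,2], [0,1,9], [0,2,7], [0,4,6], [0,4,9], [0,6,7], [1,2,10], [1,4,6], [1,4,7], [1,6,10], [1,7,9], [2,7,10], [4,7,10], [4,9,10], [6,7,9], [6,9,10]

so the chain groups are C_0 ≅ Z^11, C_1 ≅ Z^24, C_2 ≅ Z^16.

Boundary ∂_1: C_1 → C_0 sends each edge [p,q] (with p < q) to q − p.
The 11×24 boundary matrix has rank 7 and Smith normal form diag(1,1,1,1,1,1,1).

The boundary map ∂_2: C_2 → C_1 sends each 2-simplex [p,q,r] to [q,r] − [p,r] + [p,q]. For instance
  ∂[0,1,9] = [1,9] − [0,9] + [0,1],
  ∂[0,4,6] = [4,6] − [0,6] + [0,4].
The 24×16 boundary matrix has rank 15 and Smith normal form diag(1,1,1,1,1,1,1,1,1,1,1,1,1,1,1).

Computing H_k = (kernel of ∂_k) / (image of ∂_{k+1}):

  H_1: rank ker ∂_1 − rank ∂_2 = (24 − 7) − 15 = 2, and the invariant factors of ∂_2 are all 1, so H_1 = Z^2.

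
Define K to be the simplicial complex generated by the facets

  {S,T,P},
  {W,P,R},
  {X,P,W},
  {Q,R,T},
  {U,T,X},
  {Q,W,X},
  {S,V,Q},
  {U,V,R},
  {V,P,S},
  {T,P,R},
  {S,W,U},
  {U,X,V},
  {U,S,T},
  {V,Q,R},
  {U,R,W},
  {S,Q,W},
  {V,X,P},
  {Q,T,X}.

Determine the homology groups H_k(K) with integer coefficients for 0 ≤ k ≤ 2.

H_0 ≅ Z,  H_1 ≅ Z^2,  H_2 ≅ Z.

K has 9 vertices, 27 edges, 18 triangles.
rank ∂_0 = 0, rank ∂_1 = 8 ⇒ b_0 = 9 − 0 − 8 = 1; all invariant factors of ∂_1 are 1 so no torsion. So H_0 ≅ Z.
rank ∂_1 = 8, rank ∂_2 = 17 ⇒ b_1 = 27 − 8 − 17 = 2; all invariant factors of ∂_2 are 1 so no torsion. So H_1 ≅ Z^2.
rank ∂_2 = 17, rank ∂_3 = 0 ⇒ b_2 = 18 − 17 − 0 = 1. So H_2 ≅ Z.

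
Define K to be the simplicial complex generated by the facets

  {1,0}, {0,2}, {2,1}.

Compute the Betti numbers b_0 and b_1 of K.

K has 3 vertices, 3 edges.
rank ∂_0 = 0, rank ∂_1 = 2 ⇒ b_0 = 3 − 0 − 2 = 1; all invariant factors of ∂_1 are 1 so no torsion. So H_0 ≅ Z.
rank ∂_1 = 2, rank ∂_2 = 0 ⇒ b_1 = 3 − 2 − 0 = 1. So H_1 ≅ Z.

b_0 = 1, b_1 = 1.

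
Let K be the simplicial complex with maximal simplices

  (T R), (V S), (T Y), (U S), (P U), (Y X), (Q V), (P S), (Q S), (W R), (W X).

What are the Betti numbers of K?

b_0 = 2, b_1 = 3.

Fix the vertex order P < Q < R < S < T < U < V < W < X < Y and write every simplex with vertices in increasing order. Then dim K = 1 and the simplices of K are:

  0-simplices (10): P, Q, R, S, T, U, V, W, X, Y
  1-simplices (11): PS, PU, QS, QV, RT, RW, SU, SV, TY, WX, XY

Hence C_0 ≅ Z^10, C_1 ≅ Z^11.

∂_1: C_1 → C_0 is given by ∂[p,q] = [q] − [p].
The 10×11 boundary matrix has rank 8 and Smith normal form diag(1,1,1,1,1,1,1,1).

From H_k ≅ ker(∂_k) / im(∂_{k+1}) we obtain:

  H_0: rank C_0 − rank ∂_1 = 10 − 8 = 2, and the invariant factors of ∂_1 are all 1, so H_0 ≅ Z^2.
  H_1: rank ker ∂_1 − rank ∂_2 = (11 − 8) − 0 = 3, and there is no ∂_2, so H_1 ≅ Z^3.

As a check, the Euler characteristic is 10 − 11 = -1, which agrees with 2 − 3 = -1.
(K is a triangulation of the disjoint union of a wedge of 2 circles and the circle S^1.)

Hence the Betti numbers are b_0 = 2, b_1 = 3.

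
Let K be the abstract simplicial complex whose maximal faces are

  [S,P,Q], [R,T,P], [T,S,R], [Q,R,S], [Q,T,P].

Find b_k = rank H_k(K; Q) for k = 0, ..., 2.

Fix the vertex order P < Q < R < S < T and write every simplex with vertices in increasing order. Then dim K = 2 and the simplices of K are:

  0-simplices (5): P, Q, R, S, T
  1-simplices (10): PQ, PR, PS, PT, QR, QS, QT, RS, RT, ST
  2-simplices (5): PQS, PQT, PRT, QRS, RST

so the chain groups are C_0 ≅ Z^5, C_1 ≅ Z^10, C_2 ≅ Z^5.

The boundary map ∂_1: C_1 → C_0 is given by ∂[p,q] = [q] − [p]. For instance
  ∂RT = T − R.
The 5×10 boundary matrix has rank 4 and Smith normal form diag(1,1,1,1).

∂_2: C_2 → C_1 maps a triangle to the signed sum of its edges. For instance
  ∂PQT = QT − PT + PQ,
  ∂QRS = RS − QS + QR.
The resulting 10×5 matrix has rank 5, and its Smith normal form has invariant factors (1,1,1,1,1).

Now H_k = ker ∂_k / im ∂_{k+1}, so:

  H_0: rank C_0 − rank ∂_1 = 5 − 4 = 1, and the invariant factors of ∂_1 are all 1, so H_0 ≅ Z.
  H_1: rank ker ∂_1 − rank ∂_2 = (10 − 4) − 5 = 1, and the invariant factors of ∂_2 are all 1, so H_1 ≅ Z.
  H_2: rank ker ∂_2 − rank ∂_3 = (5 − 5) − 0 = 0, and there is no ∂_3, so H_2 ≅ 0.

Hence the Betti numbers are b_0 = 1, b_1 = 1, b_2 = 0.

b_0 = 1, b_1 = 1, b_2 = 0.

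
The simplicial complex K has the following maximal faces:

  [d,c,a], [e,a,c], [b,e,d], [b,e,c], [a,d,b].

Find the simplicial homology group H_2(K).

K has 5 vertices, 10 edges, 5 triangles.
rank ∂_2 = 5, rank ∂_3 = 0 ⇒ b_2 = 5 − 5 − 0 = 0. So H_2 = 0.

H_2 = 0.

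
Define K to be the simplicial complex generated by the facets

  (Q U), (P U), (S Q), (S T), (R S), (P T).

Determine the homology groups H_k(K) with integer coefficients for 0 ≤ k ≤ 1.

We work with the vertex ordering P < Q < R < S < T < U. The simplices of K, each written with vertices in increasing order, are:

  0-simplices (6): P, Q, R, S, T, U
  1-simplices (6): PT, PU, QS, QU, RS, ST

giving chain groups C_0 ≅ Z^6, C_1 ≅ Z^6.

The boundary map ∂_1: C_1 → C_0 sends each edge [p,q] (with p < q) to q − p. For instance
  ∂RS = S − R.
The resulting 6×6 matrix has rank 5, and its Smith normal form has invariant factors (1,1,1,1,1).

From H_k ≅ ker(∂_k) / im(∂_{k+1}) we obtain:

  H_0: rank C_0 − rank ∂_1 = 6 − 5 = 1, and the invariant factors of ∂_1 are all 1, so H_0 ≅ Z.
  H_1: rank ker ∂_1 − rank ∂_2 = (6 − 5) − 0 = 1, and there is no ∂_2, so H_1 ≅ Z.

H_0 ≅ Z,  H_1 ≅ Z.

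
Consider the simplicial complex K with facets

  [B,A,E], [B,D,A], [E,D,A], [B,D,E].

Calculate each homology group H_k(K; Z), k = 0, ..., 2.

We work with the vertex ordering A < B < D < E. The simplices of K, each written with vertices in increasing order, are:

  0-simplices (4): A, B, D, E
  1-simplices (6): AB, AD, AE, BD, BE, DE
  2-simplices (4): ABD, ABE, ADE, BDE

Hence C_0 ≅ Z^4, C_1 ≅ Z^6, C_2 ≅ Z^4.

The boundary map ∂_1: C_1 → C_0 is given by ∂[p,q] = [q] − [p]. For instance
  ∂AD = D − A.
As a 4×6 matrix over Z this has rank 3, with invariant factors (1,1,1).

∂_2: C_2 → C_1 maps a triangle to the signed sum of its edges. For instance
  ∂ABD = BD − AD + AB,
  ∂ADE = DE − AE + AD.
As a 6×4 matrix over Z this has rank 3, with invariant factors (1,1,1).

From H_k ≅ ker(∂_k) / im(∂_{k+1}) we obtain:

  H_0: rank C_0 − rank ∂_1 = 4 − 3 = 1, and the invariant factors of ∂_1 are all 1, so H_0 ≅ Z.
  H_1: rank ker ∂_1 − rank ∂_2 = (6 − 3) − 3 = 0, and the invariant factors of ∂_2 are all 1, so H_1 ≅ 0.
  H_2: rank ker ∂_2 − rank ∂_3 = (4 − 3) − 0 = 1, and there is no ∂_3, so H_2 ≅ Z.

(K is a triangulation of the 2-sphere S^2.)

H_0 = Z,  H_1 = 0,  H_2 = Z.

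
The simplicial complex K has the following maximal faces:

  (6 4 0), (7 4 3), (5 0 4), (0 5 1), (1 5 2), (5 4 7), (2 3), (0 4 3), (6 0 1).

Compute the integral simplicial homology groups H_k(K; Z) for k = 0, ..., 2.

Order the vertices as 0 < 1 < 2 < 3 < 4 < 5 < 6 < 7. Listing each simplex with vertices in this order, K has dimension 2 with simplices:

  0-simplices (8): [0], [1], [2], [3], [4], [5], [6], [7]
  1-simplices (16): [0,1], [0,3], [0,4], [0,5], [0,6], [1,2], [1,5], [1,6], [2,3], [2,5], [3,4], [3,7], [4,5], [4,6], [4,7], [5,7]
  2-simplices (8): [0,1,5], [0,1,6], [0,3,4], [0,4,5], [0,4,6], [1,2,5], [3,4,7], [4,5,7]

so the chain groups are C_0 ≅ Z^8, C_1 ≅ Z^16, C_2 ≅ Z^8.

The boundary map ∂_1: C_1 → C_0 is given by ∂[p,q] = [q] − [p]. For instance
  ∂[0,1] = [1] − [0].
The 8×16 boundary matrix has rank 7 and Smith normal form diag(1,1,1,1,1,1,1).

The boundary map ∂_2: C_2 → C_1 sends each 2-simplex [p,q,r] to [q,r] − [p,r] + [p,q]. For instance
  ∂[0,4,6] = [4,6] − [0,6] + [0,4],
  ∂[1,2,5] = [2,5] − [1,5] + [1,2].
The resulting 16×8 matrix has rank 8, and its Smith normal form has invariant factors (1,1,1,1,1,1,1,1).

Computing H_k = (kernel of ∂_k) / (image of ∂_{k+1}):

  H_0: rank C_0 − rank ∂_1 = 8 − 7 = 1, and the invariant factors of ∂_1 are all 1, so H_0 ≅ Z.
  H_1: rank ker ∂_1 − rank ∂_2 = (16 − 7) − 8 = 1, and the invariant factors of ∂_2 are all 1, so H_1 ≅ Z.
  H_2: rank ker ∂_2 − rank ∂_3 = (8 − 8) − 0 = 0, and there is no ∂_3, so H_2 ≅ 0.

H_0 ≅ Z,  H_1 ≅ Z,  H_2 = 0.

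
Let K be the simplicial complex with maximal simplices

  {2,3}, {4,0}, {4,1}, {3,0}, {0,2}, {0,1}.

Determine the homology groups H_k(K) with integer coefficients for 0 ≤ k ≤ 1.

H_0 ≅ Z,  H_1 ≅ Z^2.

K has 5 vertices, 6 edges.
rank ∂_0 = 0, rank ∂_1 = 4 ⇒ b_0 = 5 − 0 − 4 = 1; all invariant factors of ∂_1 are 1 so no torsion. So H_0 = Z.
rank ∂_1 = 4, rank ∂_2 = 0 ⇒ b_1 = 6 − 4 − 0 = 2. So H_1 = Z^2.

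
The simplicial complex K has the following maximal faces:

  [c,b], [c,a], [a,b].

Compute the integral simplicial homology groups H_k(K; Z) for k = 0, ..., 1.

Take the total order a < b < c on the vertex set. Then K (dimension 1) consists of the simplices:

  0-simplices (3): a, b, c
  1-simplices (3): ab, ac, bc

so the chain groups are C_0 ≅ Z^3, C_1 ≅ Z^3.

Boundary ∂_1: C_1 → C_0 is given by ∂[p,q] = [q] − [p]. For instance
  ∂bc = c − b.
The 3×3 boundary matrix has rank 2 and Smith normal form diag(1,1).

Computing H_k = (kernel of ∂_k) / (image of ∂_{k+1}):

  H_0: rank C_0 − rank ∂_1 = 3 − 2 = 1, and the invariant factors of ∂_1 are all 1, so H_0 = Z.
  H_1: rank ker ∂_1 − rank ∂_2 = (3 − 2) − 0 = 1, and there is no ∂_2, so H_1 = Z.

H_0 = Z,  H_1 = Z.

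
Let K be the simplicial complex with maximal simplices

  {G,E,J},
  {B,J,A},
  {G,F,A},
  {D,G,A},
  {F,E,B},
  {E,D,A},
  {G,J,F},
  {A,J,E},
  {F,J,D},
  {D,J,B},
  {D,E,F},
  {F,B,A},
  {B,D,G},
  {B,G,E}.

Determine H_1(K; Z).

H_1 = Z^2.

Order the vertices as A < B < D < E < F < G < J. Listing each simplex with vertices in this order, K has dimension 2 with simplices:

  0-simplices (7): A, B, D, E, F, G, J
  1-simplices (21): AB, AD, AE, AF, AG, AJ, BD, BE, BF, BG, BJ, DE, DF, DG, DJ, EF, EG, EJ, FG, FJ, GJ
  2-simplices (14): ABF, ABJ, ADE, ADG, AEJ, AFG, BDG, BDJ, BEF, BEG, DEF, DFJ, EGJ, FGJ

giving chain groups C_0 ≅ Z^7, C_1 ≅ Z^21, C_2 ≅ Z^14.

Boundary ∂_1: C_1 → C_0 sends each edge [p,q] (with p < q) to q − p. For instance
  ∂AG = G − A.
This gives a 7×21 integer matrix of rank 6; reducing to Smith normal form yields diagonal entries (1,1,1,1,1,1).

Boundary ∂_2: C_2 → C_1 acts by ∂[p,q,r] = [q,r] − [p,r] + [p,q]. For instance
  ∂BDJ = DJ − BJ + BD,
  ∂ADG = DG − AG + AD.
The 21×14 boundary matrix has rank 13 and Smith normal form diag(1,1,1,1,1,1,1,1,1,1,1,1,1).

Now H_k = ker ∂_k / im ∂_{k+1}, so:

  H_1: rank ker ∂_1 − rank ∂_2 = (21 − 6) − 13 = 2, and the invariant factors of ∂_2 are all 1, so H_1 ≅ Z^2.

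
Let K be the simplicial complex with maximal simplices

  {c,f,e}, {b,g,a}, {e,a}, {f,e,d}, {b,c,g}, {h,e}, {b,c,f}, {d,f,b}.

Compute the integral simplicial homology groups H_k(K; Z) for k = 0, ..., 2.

Fix the vertex order a < b < c < d < e < f < g < h and write every simplex with vertices in increasing order. Then dim K = 2 and the simplices of K are:

  0-simplices (8): a, b, c, d, e, f, g, h
  1-simplices (14): ab, ae, ag, bc, bd, bf, bg, ce, cf, cg, de, df, ef, eh
  2-simplices (6): abg, bcf, bcg, bdf, cef, def

Hence C_0 ≅ Z^8, C_1 ≅ Z^14, C_2 ≅ Z^6.

Boundary ∂_1: C_1 → C_0 maps an edge to its endpoints' difference, ∂[p,q] = q − p. For instance
  ∂eh = h − e.
This gives a 8×14 integer matrix of rank 7; reducing to Smith normal form yields diagonal entries (1,1,1,1,1,1,1).

∂_2: C_2 → C_1 maps a triangle to the signed sum of its edges. For instance
  ∂bdf = df − bf + bd,
  ∂def = ef − df + de.
As a 14×6 matrix over Z this has rank 6, with invariant factors (1,1,1,1,1,1).

From H_k ≅ ker(∂_k) / im(∂_{k+1}) we obtain:

  H_0: rank C_0 − rank ∂_1 = 8 − 7 = 1, and the invariant factors of ∂_1 are all 1, so H_0 ≅ Z.
  H_1: rank ker ∂_1 − rank ∂_2 = (14 − 7) − 6 = 1, and the invariant factors of ∂_2 are all 1, so H_1 ≅ Z.
  H_2: rank ker ∂_2 − rank ∂_3 = (6 − 6) − 0 = 0, and there is no ∂_3, so H_2 ≅ 0.

H_0 ≅ Z,  H_1 ≅ Z,  H_2 = 0.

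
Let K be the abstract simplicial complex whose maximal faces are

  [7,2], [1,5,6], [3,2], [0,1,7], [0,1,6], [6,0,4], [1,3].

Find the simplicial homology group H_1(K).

H_1 = Z.

We work with the vertex ordering 0 < 1 < 2 < 3 < 4 < 5 < 6 < 7. The simplices of K, each written with vertices in increasing order, are:

  0-simplices (8): [0], [1], [2], [3], [4], [5], [6], [7]
  1-simplices (12): [0,1], [0,4], [0,6], [0,7], [1,3], [1,5], [1,6], [1,7], [2,3], [2,7], [4,6], [5,6]
  2-simplices (4): [0,1,6], [0,1,7], [0,4,6], [1,5,6]

so the chain groups are C_0 ≅ Z^8, C_1 ≅ Z^12, C_2 ≅ Z^4.

Boundary ∂_1: C_1 → C_0 sends each edge [p,q] (with p < q) to q − p. For instance
  ∂[2,3] = [3] − [2].
The resulting 8×12 matrix has rank 7, and its Smith normal form has invariant factors (1,1,1,1,1,1,1).

Boundary ∂_2: C_2 → C_1 sends each 2-simplex [p,q,r] to [q,r] − [p,r] + [p,q]. For instance
  ∂[0,1,6] = [1,6] − [0,6] + [0,1],
  ∂[1,5,6] = [5,6] − [1,6] + [1,5].
As a 12×4 matrix over Z this has rank 4, with invariant factors (1,1,1,1).

From H_k ≅ ker(∂_k) / im(∂_{k+1}) we obtain:

  H_1: rank ker ∂_1 − rank ∂_2 = (12 − 7) − 4 = 1, and the invariant factors of ∂_2 are all 1, so H_1 ≅ Z.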